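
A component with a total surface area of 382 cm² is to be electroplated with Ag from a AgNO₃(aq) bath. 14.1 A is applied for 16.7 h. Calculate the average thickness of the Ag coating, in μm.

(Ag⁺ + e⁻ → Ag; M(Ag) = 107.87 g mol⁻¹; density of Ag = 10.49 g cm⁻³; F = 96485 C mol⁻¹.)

Q = I·t = 14.10 × 60120 = 847700 C; n(e⁻) = 8.786 mol.
n(Ag) = n(e⁻)/1 = 8.786 mol, so m = 8.786 × 107.87 = 947.7 g.
Volume = m/ρ = 947.7 / 10.49 = 90.34 cm³.
Thickness = V/A = 90.34 / 382 = 0.237 cm = 2370 μm.

2370 μm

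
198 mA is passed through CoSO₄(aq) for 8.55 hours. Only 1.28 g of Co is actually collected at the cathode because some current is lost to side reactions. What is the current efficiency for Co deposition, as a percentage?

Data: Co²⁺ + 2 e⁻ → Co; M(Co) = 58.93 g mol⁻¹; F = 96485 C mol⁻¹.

68.8 %

Q = I·t = 0.1980 × 30780 = 6094 C; n(e⁻) = 6094/96485 = 0.06316 mol.
Theoretical n(Co) = n(e⁻)/2 = 0.03158 mol, i.e. m_theo = 0.03158 × 58.93 = 1.861 g.
Efficiency = m_actual / m_theo = 1.28 / 1.861 = 68.8 %.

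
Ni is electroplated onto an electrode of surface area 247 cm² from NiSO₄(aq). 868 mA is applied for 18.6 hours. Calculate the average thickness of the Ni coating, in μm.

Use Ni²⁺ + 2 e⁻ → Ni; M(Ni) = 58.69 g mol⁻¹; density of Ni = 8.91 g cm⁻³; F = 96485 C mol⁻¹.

80.3 μm

Q = I·t = 0.8680 × 66960 = 58120 C; n(e⁻) = 0.6024 mol.
n(Ni) = n(e⁻)/2 = 0.3012 mol, so m = 0.3012 × 58.69 = 17.68 g.
Volume = m/ρ = 17.68 / 8.91 = 1.984 cm³.
Thickness = V/A = 1.984 / 247 = 0.00803 cm = 80.3 μm.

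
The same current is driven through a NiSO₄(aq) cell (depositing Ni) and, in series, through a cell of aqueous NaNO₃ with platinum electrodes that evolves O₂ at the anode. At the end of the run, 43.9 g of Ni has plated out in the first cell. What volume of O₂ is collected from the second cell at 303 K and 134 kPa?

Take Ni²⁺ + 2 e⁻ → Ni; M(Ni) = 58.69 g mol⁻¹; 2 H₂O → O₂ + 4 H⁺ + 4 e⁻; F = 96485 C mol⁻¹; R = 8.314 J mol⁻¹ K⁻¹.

n(Ni) = 43.9 / 58.69 = 0.7480 mol, so n(e⁻) = 2 × 0.7480 = 1.496 mol.
The cells are in series, so the same 1.496 mol of electrons passes through the second cell.
2 H₂O → O₂ + 4 H⁺ + 4 e⁻ — 4 mol e⁻ per mol O₂, so n(O₂) = 1.496/4 = 0.3740 mol.
V = nRT/P = (0.3740 × 8.314 × 303) / (134 × 10³) = 0.00703 m³ = 7.03 L.

7.03 L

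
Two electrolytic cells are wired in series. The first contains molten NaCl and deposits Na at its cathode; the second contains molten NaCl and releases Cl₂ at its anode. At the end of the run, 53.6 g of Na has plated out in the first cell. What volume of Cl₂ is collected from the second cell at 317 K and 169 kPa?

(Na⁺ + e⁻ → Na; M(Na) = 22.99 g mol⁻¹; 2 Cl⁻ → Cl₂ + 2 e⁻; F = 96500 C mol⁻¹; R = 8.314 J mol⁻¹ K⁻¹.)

n(Na) = 53.6 / 22.99 = 2.331 mol, so n(e⁻) = 1 × 2.331 = 2.331 mol.
The cells are in series, so the same 2.331 mol of electrons passes through the second cell.
2 Cl⁻ → Cl₂ + 2 e⁻ — 2 mol e⁻ per mol Cl₂, so n(Cl₂) = 2.331/2 = 1.166 mol.
V = nRT/P = (1.166 × 8.314 × 317) / (169 × 10³) = 0.0182 m³ = 18.2 L.

18.2 L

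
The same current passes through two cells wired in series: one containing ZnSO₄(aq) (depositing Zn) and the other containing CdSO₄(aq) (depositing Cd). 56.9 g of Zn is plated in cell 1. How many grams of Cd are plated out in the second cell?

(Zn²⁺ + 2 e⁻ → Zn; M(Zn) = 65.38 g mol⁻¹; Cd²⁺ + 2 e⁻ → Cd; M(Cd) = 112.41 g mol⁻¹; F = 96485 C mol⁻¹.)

97.8 g

n(Zn) = 56.9 / 65.38 = 0.8703 mol.
Since Zn²⁺ + 2 e⁻ → Zn, n(e⁻) passed = 2 × 0.8703 = 1.741 mol.
Cells in series carry the same charge, so the same 1.741 mol of electrons passes through cell 2.
Cd²⁺ + 2 e⁻ → Cd, so n(Cd) = 1.741 / 2 = 0.8703 mol.
m(Cd) = 0.8703 × 112.41 = 97.8 g.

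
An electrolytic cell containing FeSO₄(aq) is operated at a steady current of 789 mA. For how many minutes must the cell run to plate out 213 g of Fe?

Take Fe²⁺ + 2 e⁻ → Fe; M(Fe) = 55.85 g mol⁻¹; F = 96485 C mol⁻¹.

n(Fe) = m/M = 213 / 55.85 = 3.814 mol.
Each Fe atom requires 2 electrons, so n(e⁻) = 2 × 3.814 = 7.628 mol.
Q = n(e⁻)·F = 7.628 × 96485 = 735900 C.
t = Q/I = 735900 / 0.7890 A = 932800 s = 15500 min.

15500 min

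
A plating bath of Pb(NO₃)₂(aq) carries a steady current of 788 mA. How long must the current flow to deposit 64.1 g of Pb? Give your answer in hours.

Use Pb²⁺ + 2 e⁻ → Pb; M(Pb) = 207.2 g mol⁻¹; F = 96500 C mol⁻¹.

n(Pb) = m/M = 64.1 / 207.2 = 0.3094 mol.
Each Pb atom requires 2 electrons, so n(e⁻) = 2 × 0.3094 = 0.6187 mol.
Q = n(e⁻)·F = 0.6187 × 96500 = 59710 C.
t = Q/I = 59710 / 0.7880 A = 75770 s = 21.0 h.

21.0 h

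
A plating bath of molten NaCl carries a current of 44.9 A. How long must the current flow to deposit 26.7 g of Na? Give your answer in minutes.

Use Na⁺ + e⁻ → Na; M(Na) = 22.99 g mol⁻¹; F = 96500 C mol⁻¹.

41.6 min

n(Na) = m/M = 26.7 / 22.99 = 1.161 mol.
Each Na atom requires 1 electron, so n(e⁻) = 1 × 1.161 = 1.161 mol.
Q = n(e⁻)·F = 1.161 × 96500 = 112100 C.
t = Q/I = 112100 / 44.90 A = 2496 s = 41.6 min.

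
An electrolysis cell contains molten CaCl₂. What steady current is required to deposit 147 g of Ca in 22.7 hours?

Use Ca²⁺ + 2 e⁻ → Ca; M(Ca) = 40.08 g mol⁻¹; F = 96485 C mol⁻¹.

n(Ca) = 147 / 40.08 = 3.668 mol.
n(e⁻) = 2 × 3.668 = 7.335 mol.
Q = n(e⁻)·F = 7.335 × 96485 = 707700 C.
I = Q/t = 707700 / 81720 s = 8.66 A.

8.66 A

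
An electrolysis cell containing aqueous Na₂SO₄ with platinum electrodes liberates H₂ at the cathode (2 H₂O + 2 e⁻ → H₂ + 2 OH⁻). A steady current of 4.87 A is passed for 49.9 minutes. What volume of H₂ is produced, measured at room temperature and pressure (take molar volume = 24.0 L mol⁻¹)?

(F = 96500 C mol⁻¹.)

1.81 L

Q = I·t = 4.870 A × 2994.0 s = 14580 C.
n(e⁻) = Q/F = 14580 / 96500 = 0.1511 mol.
2 electrons are transferred per H₂ molecule, so n(H₂) = 0.1511 / 2 = 0.07555 mol.
V = n × V_m = 0.07555 × 24.0 = 1.81 L.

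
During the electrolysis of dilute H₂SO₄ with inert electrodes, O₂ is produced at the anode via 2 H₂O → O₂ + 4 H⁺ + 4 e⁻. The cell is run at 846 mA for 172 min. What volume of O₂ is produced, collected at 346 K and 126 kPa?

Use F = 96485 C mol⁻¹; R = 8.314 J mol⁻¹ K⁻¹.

0.516 L

Q = I·t = 0.8460 A × 10320 s = 8731 C.
n(e⁻) = Q/F = 8731 / 96485 = 0.09049 mol.
4 electrons are transferred per O₂ molecule, so n(O₂) = 0.09049 / 4 = 0.02262 mol.
V = nRT/P = (0.02262 × 8.314 × 346) / (126 × 10³ Pa) = 5.16 × 10⁻⁴ m³ = 0.516 L.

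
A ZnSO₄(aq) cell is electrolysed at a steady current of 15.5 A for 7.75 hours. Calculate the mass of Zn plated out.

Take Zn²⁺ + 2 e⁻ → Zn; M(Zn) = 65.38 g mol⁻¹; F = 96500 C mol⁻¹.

146 g

Q = I·t = 15.50 A × 27900 s = 432400 C.
n(e⁻) = Q/F = 432400 / 96500 = 4.481 mol.
Zn²⁺ + 2 e⁻ → Zn, so n(Zn) = n(e⁻)/2 = 2.241 mol.
m = n·M = 2.241 × 65.38 = 146 g.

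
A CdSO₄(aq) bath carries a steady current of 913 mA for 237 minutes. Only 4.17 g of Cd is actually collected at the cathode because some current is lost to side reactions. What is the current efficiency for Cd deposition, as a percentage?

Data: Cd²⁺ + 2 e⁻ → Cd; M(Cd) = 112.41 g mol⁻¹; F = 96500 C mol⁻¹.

55.1 %

Q = I·t = 0.9130 × 14220 = 12980 C; n(e⁻) = 12980/96500 = 0.1345 mol.
Theoretical n(Cd) = n(e⁻)/2 = 0.06727 mol, i.e. m_theo = 0.06727 × 112.41 = 7.562 g.
Efficiency = m_actual / m_theo = 4.17 / 7.562 = 55.1 %.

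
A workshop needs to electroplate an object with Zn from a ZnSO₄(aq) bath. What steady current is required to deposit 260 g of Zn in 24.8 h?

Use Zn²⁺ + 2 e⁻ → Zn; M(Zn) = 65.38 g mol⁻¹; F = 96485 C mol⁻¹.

8.60 A

n(Zn) = 260 / 65.38 = 3.977 mol.
n(e⁻) = 2 × 3.977 = 7.954 mol.
Q = n(e⁻)·F = 7.954 × 96485 = 767400 C.
I = Q/t = 767400 / 89280 s = 8.60 A.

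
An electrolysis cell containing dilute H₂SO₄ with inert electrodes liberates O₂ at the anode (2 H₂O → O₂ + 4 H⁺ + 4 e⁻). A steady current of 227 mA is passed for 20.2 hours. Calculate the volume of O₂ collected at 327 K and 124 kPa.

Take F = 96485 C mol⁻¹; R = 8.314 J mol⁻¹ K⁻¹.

Q = I·t = 0.2270 A × 72720 s = 16510 C.
n(e⁻) = Q/F = 16510 / 96485 = 0.1711 mol.
4 electrons are transferred per O₂ molecule, so n(O₂) = 0.1711 / 4 = 0.04277 mol.
V = nRT/P = (0.04277 × 8.314 × 327) / (124 × 10³ Pa) = 9.38 × 10⁻⁴ m³ = 0.938 L.

0.938 L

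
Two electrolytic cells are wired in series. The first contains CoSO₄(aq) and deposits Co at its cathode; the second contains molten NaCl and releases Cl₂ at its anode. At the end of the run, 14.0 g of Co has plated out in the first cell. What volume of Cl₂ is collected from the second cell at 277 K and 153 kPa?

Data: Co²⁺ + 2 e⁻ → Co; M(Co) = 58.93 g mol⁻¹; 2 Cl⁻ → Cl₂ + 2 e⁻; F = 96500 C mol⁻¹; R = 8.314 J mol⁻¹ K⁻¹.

3.58 L

n(Co) = 14.0 / 58.93 = 0.2376 mol, so n(e⁻) = 2 × 0.2376 = 0.4751 mol.
The cells are in series, so the same 0.4751 mol of electrons passes through the second cell.
2 Cl⁻ → Cl₂ + 2 e⁻ — 2 mol e⁻ per mol Cl₂, so n(Cl₂) = 0.4751/2 = 0.2376 mol.
V = nRT/P = (0.2376 × 8.314 × 277) / (153 × 10³) = 0.00358 m³ = 3.58 L.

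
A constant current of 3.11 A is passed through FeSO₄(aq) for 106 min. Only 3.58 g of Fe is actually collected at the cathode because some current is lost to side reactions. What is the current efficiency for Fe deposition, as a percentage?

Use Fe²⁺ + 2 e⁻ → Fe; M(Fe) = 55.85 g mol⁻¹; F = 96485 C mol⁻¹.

Q = I·t = 3.110 × 6360.0 = 19780 C; n(e⁻) = 19780/96485 = 0.2050 mol.
Theoretical n(Fe) = n(e⁻)/2 = 0.1025 mol, i.e. m_theo = 0.1025 × 55.85 = 5.725 g.
Efficiency = m_actual / m_theo = 3.58 / 5.725 = 62.5 %.

62.5 %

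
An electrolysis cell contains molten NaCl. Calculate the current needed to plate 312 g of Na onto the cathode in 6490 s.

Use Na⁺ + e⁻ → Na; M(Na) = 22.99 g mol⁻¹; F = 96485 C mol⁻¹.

n(Na) = 312 / 22.99 = 13.57 mol.
n(e⁻) = 1 × 13.57 = 13.57 mol.
Q = n(e⁻)·F = 13.57 × 96485 = 1309000 C.
I = Q/t = 1309000 / 6490.0 s = 202 A.

202 A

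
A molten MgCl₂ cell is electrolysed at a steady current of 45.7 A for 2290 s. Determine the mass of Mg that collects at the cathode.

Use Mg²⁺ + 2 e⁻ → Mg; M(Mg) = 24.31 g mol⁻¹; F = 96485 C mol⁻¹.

Q = I·t = 45.70 A × 2290.0 s = 104700 C.
n(e⁻) = Q/F = 104700 / 96485 = 1.085 mol.
Mg²⁺ + 2 e⁻ → Mg, so n(Mg) = n(e⁻)/2 = 0.5423 mol.
m = n·M = 0.5423 × 24.31 = 13.2 g.

13.2 g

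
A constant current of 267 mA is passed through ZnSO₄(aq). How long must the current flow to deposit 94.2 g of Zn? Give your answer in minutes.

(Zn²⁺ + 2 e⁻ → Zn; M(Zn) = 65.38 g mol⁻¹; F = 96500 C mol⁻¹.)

n(Zn) = m/M = 94.2 / 65.38 = 1.441 mol.
Each Zn atom requires 2 electrons, so n(e⁻) = 2 × 1.441 = 2.882 mol.
Q = n(e⁻)·F = 2.882 × 96500 = 278100 C.
t = Q/I = 278100 / 0.2670 A = 1041000 s = 17400 min.

17400 min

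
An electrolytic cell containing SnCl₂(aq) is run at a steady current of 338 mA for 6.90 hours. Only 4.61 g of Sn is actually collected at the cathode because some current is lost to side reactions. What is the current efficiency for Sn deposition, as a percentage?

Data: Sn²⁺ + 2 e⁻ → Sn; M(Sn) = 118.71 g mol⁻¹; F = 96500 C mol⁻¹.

89.3 %

Q = I·t = 0.3380 × 24840 = 8396 C; n(e⁻) = 8396/96500 = 0.08700 mol.
Theoretical n(Sn) = n(e⁻)/2 = 0.04350 mol, i.e. m_theo = 0.04350 × 118.71 = 5.164 g.
Efficiency = m_actual / m_theo = 4.61 / 5.164 = 89.3 %.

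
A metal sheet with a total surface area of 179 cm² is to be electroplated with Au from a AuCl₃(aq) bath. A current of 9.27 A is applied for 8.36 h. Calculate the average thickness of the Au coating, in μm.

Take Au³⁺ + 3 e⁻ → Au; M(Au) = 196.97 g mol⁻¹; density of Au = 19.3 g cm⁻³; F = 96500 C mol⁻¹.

549 μm

Q = I·t = 9.270 × 30096 = 279000 C; n(e⁻) = 2.891 mol.
n(Au) = n(e⁻)/3 = 0.9637 mol, so m = 0.9637 × 196.97 = 189.8 g.
Volume = m/ρ = 189.8 / 19.3 = 9.835 cm³.
Thickness = V/A = 9.835 / 179 = 0.0549 cm = 549 μm.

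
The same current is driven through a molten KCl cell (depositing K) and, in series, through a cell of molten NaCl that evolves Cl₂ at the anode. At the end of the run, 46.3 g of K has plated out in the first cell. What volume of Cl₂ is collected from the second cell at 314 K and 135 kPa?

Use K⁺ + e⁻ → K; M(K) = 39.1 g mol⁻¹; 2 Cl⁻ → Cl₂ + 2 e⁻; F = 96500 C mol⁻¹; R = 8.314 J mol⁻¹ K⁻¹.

n(K) = 46.3 / 39.1 = 1.184 mol, so n(e⁻) = 1 × 1.184 = 1.184 mol.
The cells are in series, so the same 1.184 mol of electrons passes through the second cell.
2 Cl⁻ → Cl₂ + 2 e⁻ — 2 mol e⁻ per mol Cl₂, so n(Cl₂) = 1.184/2 = 0.5921 mol.
V = nRT/P = (0.5921 × 8.314 × 314) / (135 × 10³) = 0.0114 m³ = 11.4 L.

11.4 L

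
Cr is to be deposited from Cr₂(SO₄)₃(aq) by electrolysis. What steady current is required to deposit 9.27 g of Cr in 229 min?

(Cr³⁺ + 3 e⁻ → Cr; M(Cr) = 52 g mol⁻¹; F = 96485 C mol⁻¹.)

3.76 A

n(Cr) = 9.27 / 52 = 0.1783 mol.
n(e⁻) = 3 × 0.1783 = 0.5348 mol.
Q = n(e⁻)·F = 0.5348 × 96485 = 51600 C.
I = Q/t = 51600 / 13740 s = 3.76 A.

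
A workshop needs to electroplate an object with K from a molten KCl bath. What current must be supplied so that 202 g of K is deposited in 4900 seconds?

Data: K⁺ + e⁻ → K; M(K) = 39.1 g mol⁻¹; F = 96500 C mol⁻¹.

n(K) = 202 / 39.1 = 5.166 mol.
n(e⁻) = 1 × 5.166 = 5.166 mol.
Q = n(e⁻)·F = 5.166 × 96500 = 498500 C.
I = Q/t = 498500 / 4900.0 s = 102 A.

102 A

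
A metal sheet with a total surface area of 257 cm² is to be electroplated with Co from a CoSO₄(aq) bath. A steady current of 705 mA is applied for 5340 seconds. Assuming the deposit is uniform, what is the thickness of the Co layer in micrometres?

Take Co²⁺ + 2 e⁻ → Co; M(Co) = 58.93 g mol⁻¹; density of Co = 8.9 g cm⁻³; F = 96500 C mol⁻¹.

Q = I·t = 0.7050 × 5340.0 = 3765 C; n(e⁻) = 0.03901 mol.
n(Co) = n(e⁻)/2 = 0.01951 mol, so m = 0.01951 × 58.93 = 1.150 g.
Volume = m/ρ = 1.150 / 8.9 = 0.1292 cm³.
Thickness = V/A = 0.1292 / 257 = 5.03 × 10⁻⁴ cm = 5.03 μm.

5.03 μm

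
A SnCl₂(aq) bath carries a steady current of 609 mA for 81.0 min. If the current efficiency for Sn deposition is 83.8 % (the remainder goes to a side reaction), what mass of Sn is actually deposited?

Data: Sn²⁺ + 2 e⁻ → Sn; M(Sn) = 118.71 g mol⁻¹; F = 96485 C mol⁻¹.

1.53 g

Q = I·t = 0.6090 × 4860.0 = 2960 C.
n(e⁻) = 2960/96485 = 0.03068 mol; theoretically n(Sn) = 0.03068/2 = 0.01534 mol, m_theo = 1.821 g.
At 83.8 % efficiency, m_actual = 0.838 × 1.821 = 1.53 g.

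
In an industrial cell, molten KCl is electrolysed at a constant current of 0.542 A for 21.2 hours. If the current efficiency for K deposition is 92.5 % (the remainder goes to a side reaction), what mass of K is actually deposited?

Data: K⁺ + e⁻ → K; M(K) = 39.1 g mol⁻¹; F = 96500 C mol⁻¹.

Q = I·t = 0.5420 × 76320 = 41370 C.
n(e⁻) = 41370/96500 = 0.4287 mol; theoretically n(K) = 0.4287/1 = 0.4287 mol, m_theo = 16.76 g.
At 92.5 % efficiency, m_actual = 0.925 × 16.76 = 15.5 g.

15.5 g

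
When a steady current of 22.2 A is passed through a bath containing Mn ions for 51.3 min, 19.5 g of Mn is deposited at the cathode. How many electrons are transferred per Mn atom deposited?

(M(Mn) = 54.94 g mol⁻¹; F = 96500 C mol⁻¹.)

Q = I·t = 22.20 A × 3078.0 s = 68330 C, so n(e⁻) = 68330/96500 = 0.7081 mol.
n(Mn) deposited = 19.5 / 54.94 = 0.3549 mol.
Electrons per atom = n(e⁻)/n(Mn) = 0.7081 / 0.3549 = 2.00 ≈ 2, so the ion is Mn²⁺.

2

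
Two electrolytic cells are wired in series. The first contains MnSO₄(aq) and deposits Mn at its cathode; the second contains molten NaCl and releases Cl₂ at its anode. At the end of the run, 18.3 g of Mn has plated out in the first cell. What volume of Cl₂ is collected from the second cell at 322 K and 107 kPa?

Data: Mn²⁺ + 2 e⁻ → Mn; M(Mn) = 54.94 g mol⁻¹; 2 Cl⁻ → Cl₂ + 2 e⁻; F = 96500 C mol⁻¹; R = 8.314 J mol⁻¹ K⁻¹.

8.33 L

n(Mn) = 18.3 / 54.94 = 0.3331 mol, so n(e⁻) = 2 × 0.3331 = 0.6662 mol.
The cells are in series, so the same 0.6662 mol of electrons passes through the second cell.
2 Cl⁻ → Cl₂ + 2 e⁻ — 2 mol e⁻ per mol Cl₂, so n(Cl₂) = 0.6662/2 = 0.3331 mol.
V = nRT/P = (0.3331 × 8.314 × 322) / (107 × 10³) = 0.00833 m³ = 8.33 L.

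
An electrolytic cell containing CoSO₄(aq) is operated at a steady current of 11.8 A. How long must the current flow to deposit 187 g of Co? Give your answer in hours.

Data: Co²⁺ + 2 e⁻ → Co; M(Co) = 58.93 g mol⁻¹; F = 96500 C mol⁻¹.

n(Co) = m/M = 187 / 58.93 = 3.173 mol.
Each Co atom requires 2 electrons, so n(e⁻) = 2 × 3.173 = 6.347 mol.
Q = n(e⁻)·F = 6.347 × 96500 = 612400 C.
t = Q/I = 612400 / 11.80 A = 51900 s = 14.4 h.

14.4 h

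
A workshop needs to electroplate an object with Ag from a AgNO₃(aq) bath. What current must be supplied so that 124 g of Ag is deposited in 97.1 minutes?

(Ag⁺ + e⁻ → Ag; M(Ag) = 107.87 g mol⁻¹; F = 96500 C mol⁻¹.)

n(Ag) = 124 / 107.87 = 1.150 mol.
n(e⁻) = 1 × 1.150 = 1.150 mol.
Q = n(e⁻)·F = 1.150 × 96500 = 110900 C.
I = Q/t = 110900 / 5826.0 s = 19.0 A.

19.0 A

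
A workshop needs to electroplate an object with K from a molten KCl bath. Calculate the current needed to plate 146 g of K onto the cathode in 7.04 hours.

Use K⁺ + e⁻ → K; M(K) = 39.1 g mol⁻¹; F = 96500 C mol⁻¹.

n(K) = 146 / 39.1 = 3.734 mol.
n(e⁻) = 1 × 3.734 = 3.734 mol.
Q = n(e⁻)·F = 3.734 × 96500 = 360300 C.
I = Q/t = 360300 / 25344 s = 14.2 A.

14.2 A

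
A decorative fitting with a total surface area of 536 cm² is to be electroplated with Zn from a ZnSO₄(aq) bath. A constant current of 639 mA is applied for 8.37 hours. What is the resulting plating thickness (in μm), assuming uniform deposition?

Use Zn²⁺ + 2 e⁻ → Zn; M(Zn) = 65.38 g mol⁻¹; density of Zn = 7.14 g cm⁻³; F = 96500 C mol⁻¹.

Q = I·t = 0.6390 × 30132 = 19250 C; n(e⁻) = 0.1995 mol.
n(Zn) = n(e⁻)/2 = 0.09976 mol, so m = 0.09976 × 65.38 = 6.523 g.
Volume = m/ρ = 6.523 / 7.14 = 0.9135 cm³.
Thickness = V/A = 0.9135 / 536 = 0.00170 cm = 17.0 μm.

17.0 μm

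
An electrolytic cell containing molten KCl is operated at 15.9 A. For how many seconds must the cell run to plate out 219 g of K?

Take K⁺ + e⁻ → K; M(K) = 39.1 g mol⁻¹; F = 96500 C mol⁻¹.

34000 s

n(K) = m/M = 219 / 39.1 = 5.601 mol.
Each K atom requires 1 electron, so n(e⁻) = 1 × 5.601 = 5.601 mol.
Q = n(e⁻)·F = 5.601 × 96500 = 540500 C.
t = Q/I = 540500 / 15.90 A = 33990 s.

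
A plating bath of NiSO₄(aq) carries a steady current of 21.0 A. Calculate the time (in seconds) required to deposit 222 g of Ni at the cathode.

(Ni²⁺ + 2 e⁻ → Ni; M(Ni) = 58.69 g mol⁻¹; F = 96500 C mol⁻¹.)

n(Ni) = m/M = 222 / 58.69 = 3.783 mol.
Each Ni atom requires 2 electrons, so n(e⁻) = 2 × 3.783 = 7.565 mol.
Q = n(e⁻)·F = 7.565 × 96500 = 730000 C.
t = Q/I = 730000 / 21.00 A = 34760 s.

34800 s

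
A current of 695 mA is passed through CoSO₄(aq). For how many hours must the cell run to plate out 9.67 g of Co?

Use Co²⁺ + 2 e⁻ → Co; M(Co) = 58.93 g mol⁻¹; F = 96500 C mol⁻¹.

n(Co) = m/M = 9.67 / 58.93 = 0.1641 mol.
Each Co atom requires 2 electrons, so n(e⁻) = 2 × 0.1641 = 0.3282 mol.
Q = n(e⁻)·F = 0.3282 × 96500 = 31670 C.
t = Q/I = 31670 / 0.6950 A = 45570 s = 12.7 h.

12.7 h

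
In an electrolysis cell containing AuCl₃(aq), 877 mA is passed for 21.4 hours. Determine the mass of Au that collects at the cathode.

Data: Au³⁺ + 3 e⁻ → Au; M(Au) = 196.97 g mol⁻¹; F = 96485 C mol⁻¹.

46.0 g

Q = I·t = 0.8770 A × 77040 s = 67560 C.
n(e⁻) = Q/F = 67560 / 96485 = 0.7003 mol.
Au³⁺ + 3 e⁻ → Au, so n(Au) = n(e⁻)/3 = 0.2334 mol.
m = n·M = 0.2334 × 196.97 = 46.0 g.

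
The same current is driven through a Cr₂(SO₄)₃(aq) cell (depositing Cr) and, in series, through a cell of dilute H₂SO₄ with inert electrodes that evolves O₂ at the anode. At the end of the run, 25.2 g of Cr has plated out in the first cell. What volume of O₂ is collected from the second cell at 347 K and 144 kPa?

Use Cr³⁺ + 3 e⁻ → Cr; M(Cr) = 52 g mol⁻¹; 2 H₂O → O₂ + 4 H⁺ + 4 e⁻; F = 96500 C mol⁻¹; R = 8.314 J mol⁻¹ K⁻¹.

n(Cr) = 25.2 / 52 = 0.4846 mol, so n(e⁻) = 3 × 0.4846 = 1.454 mol.
The cells are in series, so the same 1.454 mol of electrons passes through the second cell.
2 H₂O → O₂ + 4 H⁺ + 4 e⁻ — 4 mol e⁻ per mol O₂, so n(O₂) = 1.454/4 = 0.3635 mol.
V = nRT/P = (0.3635 × 8.314 × 347) / (144 × 10³) = 0.00728 m³ = 7.28 L.

7.28 L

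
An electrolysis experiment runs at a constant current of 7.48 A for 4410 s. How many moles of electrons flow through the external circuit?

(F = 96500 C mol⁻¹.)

0.342 mol

Q = I·t = 7.480 A × 4410.0 s = 32990 C.
n(e⁻) = Q/F = 32990 / 96500 = 0.342 mol.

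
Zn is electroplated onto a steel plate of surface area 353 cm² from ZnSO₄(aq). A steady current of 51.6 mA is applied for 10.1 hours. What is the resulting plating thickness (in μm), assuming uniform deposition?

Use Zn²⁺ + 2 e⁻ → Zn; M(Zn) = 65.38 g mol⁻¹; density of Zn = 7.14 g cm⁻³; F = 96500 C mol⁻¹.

Q = I·t = 0.05160 × 36360 = 1876 C; n(e⁻) = 0.01944 mol.
n(Zn) = n(e⁻)/2 = 0.009721 mol, so m = 0.009721 × 65.38 = 0.6356 g.
Volume = m/ρ = 0.6356 / 7.14 = 0.08901 cm³.
Thickness = V/A = 0.08901 / 353 = 2.52 × 10⁻⁴ cm = 2.52 μm.

2.52 μm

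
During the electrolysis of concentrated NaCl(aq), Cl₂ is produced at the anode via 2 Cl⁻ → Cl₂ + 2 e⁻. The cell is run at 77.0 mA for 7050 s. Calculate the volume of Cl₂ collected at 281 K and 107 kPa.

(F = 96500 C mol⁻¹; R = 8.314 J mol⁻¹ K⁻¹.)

0.0614 L

Q = I·t = 0.07700 A × 7050.0 s = 542.8 C.
n(e⁻) = Q/F = 542.8 / 96500 = 0.005625 mol.
2 electrons are transferred per Cl₂ molecule, so n(Cl₂) = 0.005625 / 2 = 0.002813 mol.
V = nRT/P = (0.002813 × 8.314 × 281) / (107 × 10³ Pa) = 6.14 × 10⁻⁵ m³ = 0.0614 L.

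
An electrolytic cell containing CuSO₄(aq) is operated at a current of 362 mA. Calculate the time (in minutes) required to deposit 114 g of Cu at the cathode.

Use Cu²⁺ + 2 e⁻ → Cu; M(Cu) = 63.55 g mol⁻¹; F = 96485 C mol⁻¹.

15900 min

n(Cu) = m/M = 114 / 63.55 = 1.794 mol.
Each Cu atom requires 2 electrons, so n(e⁻) = 2 × 1.794 = 3.588 mol.
Q = n(e⁻)·F = 3.588 × 96485 = 346200 C.
t = Q/I = 346200 / 0.3620 A = 956200 s = 15900 min.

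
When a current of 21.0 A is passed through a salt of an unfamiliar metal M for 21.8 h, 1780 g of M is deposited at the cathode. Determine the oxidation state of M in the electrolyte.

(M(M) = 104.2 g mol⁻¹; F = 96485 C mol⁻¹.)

Q = I·t = 21.00 A × 78480 s = 1648000 C, so n(e⁻) = 1648000/96485 = 17.08 mol.
n(M) deposited = 1780 / 104.2 = 17.08 mol.
Electrons per atom = n(e⁻)/n(M) = 17.08 / 17.08 = 1.00 ≈ 1, so the ion is M⁺.

+1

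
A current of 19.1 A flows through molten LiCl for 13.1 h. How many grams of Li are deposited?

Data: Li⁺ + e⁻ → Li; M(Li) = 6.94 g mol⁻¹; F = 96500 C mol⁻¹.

Q = I·t = 19.10 A × 47160 s = 900800 C.
n(e⁻) = Q/F = 900800 / 96500 = 9.334 mol.
Li⁺ + e⁻ → Li, so n(Li) = n(e⁻)/1 = 9.334 mol.
m = n·M = 9.334 × 6.94 = 64.8 g.

64.8 g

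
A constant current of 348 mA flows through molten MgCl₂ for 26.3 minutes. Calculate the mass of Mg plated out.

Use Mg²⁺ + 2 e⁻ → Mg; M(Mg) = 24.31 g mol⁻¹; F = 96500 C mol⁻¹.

0.0692 g

Q = I·t = 0.3480 A × 1578.0 s = 549.1 C.
n(e⁻) = Q/F = 549.1 / 96500 = 0.005691 mol.
Mg²⁺ + 2 e⁻ → Mg, so n(Mg) = n(e⁻)/2 = 0.002845 mol.
m = n·M = 0.002845 × 24.31 = 0.0692 g.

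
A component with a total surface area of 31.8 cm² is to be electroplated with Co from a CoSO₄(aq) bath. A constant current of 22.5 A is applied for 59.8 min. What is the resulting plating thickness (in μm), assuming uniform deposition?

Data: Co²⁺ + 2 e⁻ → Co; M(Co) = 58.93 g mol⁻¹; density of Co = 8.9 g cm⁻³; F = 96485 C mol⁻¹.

871 μm

Q = I·t = 22.50 × 3588.0 = 80730 C; n(e⁻) = 0.8367 mol.
n(Co) = n(e⁻)/2 = 0.4184 mol, so m = 0.4184 × 58.93 = 24.65 g.
Volume = m/ρ = 24.65 / 8.9 = 2.770 cm³.
Thickness = V/A = 2.770 / 31.8 = 0.0871 cm = 871 μm.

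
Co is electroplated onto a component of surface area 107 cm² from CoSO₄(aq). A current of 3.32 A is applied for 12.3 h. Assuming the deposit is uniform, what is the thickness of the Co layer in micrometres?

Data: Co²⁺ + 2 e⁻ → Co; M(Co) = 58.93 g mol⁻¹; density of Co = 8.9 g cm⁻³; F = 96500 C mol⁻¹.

471 μm

Q = I·t = 3.320 × 44280 = 147000 C; n(e⁻) = 1.523 mol.
n(Co) = n(e⁻)/2 = 0.7617 mol, so m = 0.7617 × 58.93 = 44.89 g.
Volume = m/ρ = 44.89 / 8.9 = 5.044 cm³.
Thickness = V/A = 5.044 / 107 = 0.0471 cm = 471 μm.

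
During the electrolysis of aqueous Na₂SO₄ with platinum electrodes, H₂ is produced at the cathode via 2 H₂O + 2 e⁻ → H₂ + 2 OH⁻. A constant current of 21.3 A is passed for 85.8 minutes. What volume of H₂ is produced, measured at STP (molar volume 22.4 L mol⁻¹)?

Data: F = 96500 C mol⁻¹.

12.7 L

Q = I·t = 21.30 A × 5148.0 s = 109700 C.
n(e⁻) = Q/F = 109700 / 96500 = 1.136 mol.
2 electrons are transferred per H₂ molecule, so n(H₂) = 1.136 / 2 = 0.5681 mol.
V = n × V_m = 0.5681 × 22.4 = 12.7 L.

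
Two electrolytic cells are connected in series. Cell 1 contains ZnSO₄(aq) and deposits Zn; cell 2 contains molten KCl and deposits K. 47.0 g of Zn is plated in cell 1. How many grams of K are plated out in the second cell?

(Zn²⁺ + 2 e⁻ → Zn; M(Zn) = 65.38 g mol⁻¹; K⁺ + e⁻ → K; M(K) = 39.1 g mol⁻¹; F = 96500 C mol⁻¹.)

56.2 g

n(Zn) = 47.0 / 65.38 = 0.7189 mol.
Since Zn²⁺ + 2 e⁻ → Zn, n(e⁻) passed = 2 × 0.7189 = 1.438 mol.
Cells in series carry the same charge, so the same 1.438 mol of electrons passes through cell 2.
K⁺ + e⁻ → K, so n(K) = 1.438 / 1 = 1.438 mol.
m(K) = 1.438 × 39.1 = 56.2 g.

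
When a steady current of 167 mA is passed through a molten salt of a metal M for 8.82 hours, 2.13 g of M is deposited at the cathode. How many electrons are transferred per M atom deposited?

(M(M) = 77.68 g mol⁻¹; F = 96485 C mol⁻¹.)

Q = I·t = 0.1670 A × 31752 s = 5303 C, so n(e⁻) = 5303/96485 = 0.05496 mol.
n(M) deposited = 2.13 / 77.68 = 0.02742 mol.
Electrons per atom = n(e⁻)/n(M) = 0.05496 / 0.02742 = 2.00 ≈ 2, so the ion is M²⁺.

2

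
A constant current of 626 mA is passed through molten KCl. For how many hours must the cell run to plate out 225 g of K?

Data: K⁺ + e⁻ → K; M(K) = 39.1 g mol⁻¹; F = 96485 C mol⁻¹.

246 h

n(K) = m/M = 225 / 39.1 = 5.754 mol.
Each K atom requires 1 electron, so n(e⁻) = 1 × 5.754 = 5.754 mol.
Q = n(e⁻)·F = 5.754 × 96485 = 555200 C.
t = Q/I = 555200 / 0.6260 A = 886900 s = 246 h.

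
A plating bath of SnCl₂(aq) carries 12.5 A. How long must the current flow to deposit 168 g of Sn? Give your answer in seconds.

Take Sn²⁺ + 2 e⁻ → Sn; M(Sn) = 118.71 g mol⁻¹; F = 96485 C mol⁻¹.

n(Sn) = m/M = 168 / 118.71 = 1.415 mol.
Each Sn atom requires 2 electrons, so n(e⁻) = 2 × 1.415 = 2.830 mol.
Q = n(e⁻)·F = 2.830 × 96485 = 273100 C.
t = Q/I = 273100 / 12.50 A = 21850 s.

21800 s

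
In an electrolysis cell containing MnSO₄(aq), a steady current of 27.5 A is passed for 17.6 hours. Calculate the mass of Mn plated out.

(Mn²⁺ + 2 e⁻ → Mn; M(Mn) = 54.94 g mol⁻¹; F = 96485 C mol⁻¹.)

496 g

Q = I·t = 27.50 A × 63360 s = 1742000 C.
n(e⁻) = Q/F = 1742000 / 96485 = 18.06 mol.
Mn²⁺ + 2 e⁻ → Mn, so n(Mn) = n(e⁻)/2 = 9.029 mol.
m = n·M = 9.029 × 54.94 = 496 g.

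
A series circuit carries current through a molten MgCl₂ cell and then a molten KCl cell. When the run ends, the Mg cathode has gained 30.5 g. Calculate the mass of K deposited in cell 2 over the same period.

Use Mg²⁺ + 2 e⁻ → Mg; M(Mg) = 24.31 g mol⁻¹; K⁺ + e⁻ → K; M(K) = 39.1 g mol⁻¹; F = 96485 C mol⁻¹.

98.1 g

n(Mg) = 30.5 / 24.31 = 1.255 mol.
Since Mg²⁺ + 2 e⁻ → Mg, n(e⁻) passed = 2 × 1.255 = 2.509 mol.
Cells in series carry the same charge, so the same 2.509 mol of electrons passes through cell 2.
K⁺ + e⁻ → K, so n(K) = 2.509 / 1 = 2.509 mol.
m(K) = 2.509 × 39.1 = 98.1 g.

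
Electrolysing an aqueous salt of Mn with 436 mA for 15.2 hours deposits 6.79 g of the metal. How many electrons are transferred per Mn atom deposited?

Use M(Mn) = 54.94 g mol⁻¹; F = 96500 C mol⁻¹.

Q = I·t = 0.4360 A × 54720 s = 23860 C, so n(e⁻) = 23860/96500 = 0.2472 mol.
n(Mn) deposited = 6.79 / 54.94 = 0.1236 mol.
Electrons per atom = n(e⁻)/n(Mn) = 0.2472 / 0.1236 = 2.00 ≈ 2, so the ion is Mn²⁺.

2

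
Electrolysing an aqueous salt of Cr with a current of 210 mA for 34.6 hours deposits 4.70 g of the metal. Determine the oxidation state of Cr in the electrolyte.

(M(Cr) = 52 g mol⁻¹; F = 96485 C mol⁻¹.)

+3

Q = I·t = 0.2100 A × 124560 s = 26160 C, so n(e⁻) = 26160/96485 = 0.2711 mol.
n(Cr) deposited = 4.70 / 52 = 0.09038 mol.
Electrons per atom = n(e⁻)/n(Cr) = 0.2711 / 0.09038 = 3.00 ≈ 3, so the ion is Cr³⁺.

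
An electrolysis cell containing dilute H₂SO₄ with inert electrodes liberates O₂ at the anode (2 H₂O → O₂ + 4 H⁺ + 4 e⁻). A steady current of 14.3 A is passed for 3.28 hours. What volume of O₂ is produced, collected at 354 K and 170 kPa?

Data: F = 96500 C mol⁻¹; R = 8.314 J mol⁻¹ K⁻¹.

7.57 L

Q = I·t = 14.30 A × 11808 s = 168900 C.
n(e⁻) = Q/F = 168900 / 96500 = 1.750 mol.
4 electrons are transferred per O₂ molecule, so n(O₂) = 1.750 / 4 = 0.4374 mol.
V = nRT/P = (0.4374 × 8.314 × 354) / (170 × 10³ Pa) = 0.00757 m³ = 7.57 L.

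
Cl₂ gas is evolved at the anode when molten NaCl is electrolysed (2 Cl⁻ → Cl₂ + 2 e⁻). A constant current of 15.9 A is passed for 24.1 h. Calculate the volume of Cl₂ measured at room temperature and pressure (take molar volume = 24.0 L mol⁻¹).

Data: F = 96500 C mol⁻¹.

172 L

Q = I·t = 15.90 A × 86760 s = 1379000 C.
n(e⁻) = Q/F = 1379000 / 96500 = 14.30 mol.
2 electrons are transferred per Cl₂ molecule, so n(Cl₂) = 14.30 / 2 = 7.148 mol.
V = n × V_m = 7.148 × 24.0 = 172 L.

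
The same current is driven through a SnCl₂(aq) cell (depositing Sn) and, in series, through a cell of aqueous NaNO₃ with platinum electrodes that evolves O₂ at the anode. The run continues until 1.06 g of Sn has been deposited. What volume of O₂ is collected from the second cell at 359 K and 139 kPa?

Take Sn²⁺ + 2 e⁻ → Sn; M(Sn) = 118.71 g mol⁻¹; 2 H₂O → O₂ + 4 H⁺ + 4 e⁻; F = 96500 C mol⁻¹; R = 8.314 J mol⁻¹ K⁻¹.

0.0959 L

n(Sn) = 1.06 / 118.71 = 0.008929 mol, so n(e⁻) = 2 × 0.008929 = 0.01786 mol.
The cells are in series, so the same 0.01786 mol of electrons passes through the second cell.
2 H₂O → O₂ + 4 H⁺ + 4 e⁻ — 4 mol e⁻ per mol O₂, so n(O₂) = 0.01786/4 = 0.004465 mol.
V = nRT/P = (0.004465 × 8.314 × 359) / (139 × 10³) = 9.59 × 10⁻⁵ m³ = 0.0959 L.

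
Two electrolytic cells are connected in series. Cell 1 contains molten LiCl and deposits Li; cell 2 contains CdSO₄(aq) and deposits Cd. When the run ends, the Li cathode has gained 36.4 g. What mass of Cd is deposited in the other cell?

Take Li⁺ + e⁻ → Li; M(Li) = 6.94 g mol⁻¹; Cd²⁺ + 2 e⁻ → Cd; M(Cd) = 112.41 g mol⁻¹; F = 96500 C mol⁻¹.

n(Li) = 36.4 / 6.94 = 5.245 mol.
Since Li⁺ + e⁻ → Li, n(e⁻) passed = 1 × 5.245 = 5.245 mol.
Cells in series carry the same charge, so the same 5.245 mol of electrons passes through cell 2.
Cd²⁺ + 2 e⁻ → Cd, so n(Cd) = 5.245 / 2 = 2.622 mol.
m(Cd) = 2.622 × 112.41 = 295 g.

295 g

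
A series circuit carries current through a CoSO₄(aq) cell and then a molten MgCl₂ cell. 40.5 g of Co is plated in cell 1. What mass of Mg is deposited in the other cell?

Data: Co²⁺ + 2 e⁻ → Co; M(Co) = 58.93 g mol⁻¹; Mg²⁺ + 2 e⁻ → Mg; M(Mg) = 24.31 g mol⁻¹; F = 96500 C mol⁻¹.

16.7 g

n(Co) = 40.5 / 58.93 = 0.6873 mol.
Since Co²⁺ + 2 e⁻ → Co, n(e⁻) passed = 2 × 0.6873 = 1.375 mol.
Cells in series carry the same charge, so the same 1.375 mol of electrons passes through cell 2.
Mg²⁺ + 2 e⁻ → Mg, so n(Mg) = 1.375 / 2 = 0.6873 mol.
m(Mg) = 0.6873 × 24.31 = 16.7 g.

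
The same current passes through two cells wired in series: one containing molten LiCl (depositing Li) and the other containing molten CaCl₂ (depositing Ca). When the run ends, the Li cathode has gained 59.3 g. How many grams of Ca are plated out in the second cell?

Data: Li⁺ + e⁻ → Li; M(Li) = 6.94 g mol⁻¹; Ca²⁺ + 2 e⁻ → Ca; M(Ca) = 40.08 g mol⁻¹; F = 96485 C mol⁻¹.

171 g

n(Li) = 59.3 / 6.94 = 8.545 mol.
Since Li⁺ + e⁻ → Li, n(e⁻) passed = 1 × 8.545 = 8.545 mol.
Cells in series carry the same charge, so the same 8.545 mol of electrons passes through cell 2.
Ca²⁺ + 2 e⁻ → Ca, so n(Ca) = 8.545 / 2 = 4.272 mol.
m(Ca) = 4.272 × 40.08 = 171 g.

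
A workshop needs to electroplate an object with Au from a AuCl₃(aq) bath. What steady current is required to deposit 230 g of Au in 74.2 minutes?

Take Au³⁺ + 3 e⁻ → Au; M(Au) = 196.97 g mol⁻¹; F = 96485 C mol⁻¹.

n(Au) = 230 / 196.97 = 1.168 mol.
n(e⁻) = 3 × 1.168 = 3.503 mol.
Q = n(e⁻)·F = 3.503 × 96485 = 338000 C.
I = Q/t = 338000 / 4452.0 s = 75.9 A.

75.9 A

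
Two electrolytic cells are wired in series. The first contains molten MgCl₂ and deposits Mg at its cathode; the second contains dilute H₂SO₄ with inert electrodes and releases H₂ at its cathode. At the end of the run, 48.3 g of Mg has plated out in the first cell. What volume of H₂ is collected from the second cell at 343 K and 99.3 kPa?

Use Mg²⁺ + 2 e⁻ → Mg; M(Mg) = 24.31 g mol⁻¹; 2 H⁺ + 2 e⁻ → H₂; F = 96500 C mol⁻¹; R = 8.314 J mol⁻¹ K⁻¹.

n(Mg) = 48.3 / 24.31 = 1.987 mol, so n(e⁻) = 2 × 1.987 = 3.974 mol.
The cells are in series, so the same 3.974 mol of electrons passes through the second cell.
2 H⁺ + 2 e⁻ → H₂ — 2 mol e⁻ per mol H₂, so n(H₂) = 3.974/2 = 1.987 mol.
V = nRT/P = (1.987 × 8.314 × 343) / (99.3 × 10³) = 0.0571 m³ = 57.1 L.

57.1 L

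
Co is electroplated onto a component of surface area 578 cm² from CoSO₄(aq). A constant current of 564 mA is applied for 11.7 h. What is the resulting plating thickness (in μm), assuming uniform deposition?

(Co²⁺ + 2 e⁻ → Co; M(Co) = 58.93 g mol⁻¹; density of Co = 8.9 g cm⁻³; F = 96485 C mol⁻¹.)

Q = I·t = 0.5640 × 42120 = 23760 C; n(e⁻) = 0.2462 mol.
n(Co) = n(e⁻)/2 = 0.1231 mol, so m = 0.1231 × 58.93 = 7.255 g.
Volume = m/ρ = 7.255 / 8.9 = 0.8151 cm³.
Thickness = V/A = 0.8151 / 578 = 0.00141 cm = 14.1 μm.

14.1 μm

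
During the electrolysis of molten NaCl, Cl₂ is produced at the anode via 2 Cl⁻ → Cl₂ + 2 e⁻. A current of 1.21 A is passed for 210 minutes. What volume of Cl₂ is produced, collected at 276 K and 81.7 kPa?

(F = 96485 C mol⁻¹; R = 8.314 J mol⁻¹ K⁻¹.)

2.22 L

Q = I·t = 1.210 A × 12600 s = 15250 C.
n(e⁻) = Q/F = 15250 / 96485 = 0.1580 mol.
2 electrons are transferred per Cl₂ molecule, so n(Cl₂) = 0.1580 / 2 = 0.07901 mol.
V = nRT/P = (0.07901 × 8.314 × 276) / (81.7 × 10³ Pa) = 0.00222 m³ = 2.22 L.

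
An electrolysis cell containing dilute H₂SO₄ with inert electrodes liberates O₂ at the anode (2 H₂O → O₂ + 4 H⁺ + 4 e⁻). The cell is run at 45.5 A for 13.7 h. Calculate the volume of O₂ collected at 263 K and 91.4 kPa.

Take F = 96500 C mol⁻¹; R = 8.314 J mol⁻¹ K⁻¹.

Q = I·t = 45.50 A × 49320 s = 2244000 C.
n(e⁻) = Q/F = 2244000 / 96500 = 23.25 mol.
4 electrons are transferred per O₂ molecule, so n(O₂) = 23.25 / 4 = 5.814 mol.
V = nRT/P = (5.814 × 8.314 × 263) / (91.4 × 10³ Pa) = 0.139 m³ = 139 L.

139 L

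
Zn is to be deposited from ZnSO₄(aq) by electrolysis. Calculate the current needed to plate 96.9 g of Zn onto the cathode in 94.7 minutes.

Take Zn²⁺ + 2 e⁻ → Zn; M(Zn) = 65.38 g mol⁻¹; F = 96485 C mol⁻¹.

n(Zn) = 96.9 / 65.38 = 1.482 mol.
n(e⁻) = 2 × 1.482 = 2.964 mol.
Q = n(e⁻)·F = 2.964 × 96485 = 286000 C.
I = Q/t = 286000 / 5682.0 s = 50.3 A.

50.3 A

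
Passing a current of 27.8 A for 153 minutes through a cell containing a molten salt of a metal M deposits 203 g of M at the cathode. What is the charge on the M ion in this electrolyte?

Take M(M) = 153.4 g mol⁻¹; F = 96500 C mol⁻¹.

Q = I·t = 27.80 A × 9180.0 s = 255200 C, so n(e⁻) = 255200/96500 = 2.645 mol.
n(M) deposited = 203 / 153.4 = 1.323 mol.
Electrons per atom = n(e⁻)/n(M) = 2.645 / 1.323 = 2.00 ≈ 2, so the ion is M²⁺.

+2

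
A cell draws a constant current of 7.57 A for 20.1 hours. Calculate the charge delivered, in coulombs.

5.48 × 10⁵ C

Q = I·t = 7.570 A × 72360 s = 5.48 × 10⁵ C.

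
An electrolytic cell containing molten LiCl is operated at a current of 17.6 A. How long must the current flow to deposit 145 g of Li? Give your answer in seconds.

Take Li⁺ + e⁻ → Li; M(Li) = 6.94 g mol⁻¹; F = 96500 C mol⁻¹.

n(Li) = m/M = 145 / 6.94 = 20.89 mol.
Each Li atom requires 1 electron, so n(e⁻) = 1 × 20.89 = 20.89 mol.
Q = n(e⁻)·F = 20.89 × 96500 = 2016000 C.
t = Q/I = 2016000 / 17.60 A = 114600 s.

1.15 × 10⁵ s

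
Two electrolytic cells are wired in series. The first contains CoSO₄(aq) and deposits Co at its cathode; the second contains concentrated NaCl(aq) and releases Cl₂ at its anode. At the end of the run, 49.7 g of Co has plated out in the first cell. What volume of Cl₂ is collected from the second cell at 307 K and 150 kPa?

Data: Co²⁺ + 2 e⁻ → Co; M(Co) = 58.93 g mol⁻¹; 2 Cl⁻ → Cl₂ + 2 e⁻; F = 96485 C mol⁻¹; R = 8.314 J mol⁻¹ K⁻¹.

n(Co) = 49.7 / 58.93 = 0.8434 mol, so n(e⁻) = 2 × 0.8434 = 1.687 mol.
The cells are in series, so the same 1.687 mol of electrons passes through the second cell.
2 Cl⁻ → Cl₂ + 2 e⁻ — 2 mol e⁻ per mol Cl₂, so n(Cl₂) = 1.687/2 = 0.8434 mol.
V = nRT/P = (0.8434 × 8.314 × 307) / (150 × 10³) = 0.0144 m³ = 14.4 L.

14.4 L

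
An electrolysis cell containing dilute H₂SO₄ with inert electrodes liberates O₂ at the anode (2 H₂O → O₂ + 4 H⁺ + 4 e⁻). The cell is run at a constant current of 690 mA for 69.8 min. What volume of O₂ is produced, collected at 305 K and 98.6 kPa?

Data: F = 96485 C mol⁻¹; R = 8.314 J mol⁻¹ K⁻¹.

0.193 L

Q = I·t = 0.6900 A × 4188.0 s = 2890 C.
n(e⁻) = Q/F = 2890 / 96485 = 0.02995 mol.
4 electrons are transferred per O₂ molecule, so n(O₂) = 0.02995 / 4 = 0.007487 mol.
V = nRT/P = (0.007487 × 8.314 × 305) / (98.6 × 10³ Pa) = 1.93 × 10⁻⁴ m³ = 0.193 L.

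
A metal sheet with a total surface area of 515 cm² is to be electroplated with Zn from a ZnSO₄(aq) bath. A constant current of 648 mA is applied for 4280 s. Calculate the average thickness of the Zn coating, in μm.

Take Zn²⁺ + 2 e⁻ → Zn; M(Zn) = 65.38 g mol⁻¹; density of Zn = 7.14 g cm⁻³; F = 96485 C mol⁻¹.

Q = I·t = 0.6480 × 4280.0 = 2773 C; n(e⁻) = 0.02874 mol.
n(Zn) = n(e⁻)/2 = 0.01437 mol, so m = 0.01437 × 65.38 = 0.9397 g.
Volume = m/ρ = 0.9397 / 7.14 = 0.1316 cm³.
Thickness = V/A = 0.1316 / 515 = 2.56 × 10⁻⁴ cm = 2.56 μm.

2.56 μm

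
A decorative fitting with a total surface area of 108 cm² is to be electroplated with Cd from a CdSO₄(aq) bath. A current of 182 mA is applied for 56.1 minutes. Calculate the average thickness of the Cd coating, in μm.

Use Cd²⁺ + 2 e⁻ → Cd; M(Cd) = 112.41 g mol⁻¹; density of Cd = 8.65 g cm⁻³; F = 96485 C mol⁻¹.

3.82 μm

Q = I·t = 0.1820 × 3366.0 = 612.6 C; n(e⁻) = 0.006349 mol.
n(Cd) = n(e⁻)/2 = 0.003175 mol, so m = 0.003175 × 112.41 = 0.3569 g.
Volume = m/ρ = 0.3569 / 8.65 = 0.04126 cm³.
Thickness = V/A = 0.04126 / 108 = 3.82 × 10⁻⁴ cm = 3.82 μm.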